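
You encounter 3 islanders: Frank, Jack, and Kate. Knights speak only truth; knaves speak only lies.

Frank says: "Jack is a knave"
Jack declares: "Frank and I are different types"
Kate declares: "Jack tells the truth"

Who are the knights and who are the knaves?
Frank is a knave.
Jack is a knight.
Kate is a knight.

Verification:
- Frank (knave) says "Jack is a knave" - this is FALSE (a lie) because Jack is a knight.
- Jack (knight) says "Frank and I are different types" - this is TRUE because Jack is a knight and Frank is a knave.
- Kate (knight) says "Jack tells the truth" - this is TRUE because Jack is a knight.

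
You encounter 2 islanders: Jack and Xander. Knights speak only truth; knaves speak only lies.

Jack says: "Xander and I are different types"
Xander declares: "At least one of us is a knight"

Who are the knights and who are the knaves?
Jack is a knave.
Xander is a knave.

Verification:
- Jack (knave) says "Xander and I are different types" - this is FALSE (a lie) because Jack is a knave and Xander is a knave.
- Xander (knave) says "At least one of us is a knight" - this is FALSE (a lie) because no one is a knight.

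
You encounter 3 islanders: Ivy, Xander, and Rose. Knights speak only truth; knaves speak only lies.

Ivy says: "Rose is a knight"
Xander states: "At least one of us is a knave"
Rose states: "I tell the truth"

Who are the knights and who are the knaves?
Ivy is a knave.
Xander is a knight.
Rose is a knave.

Verification:
- Ivy (knave) says "Rose is a knight" - this is FALSE (a lie) because Rose is a knave.
- Xander (knight) says "At least one of us is a knave" - this is TRUE because Ivy and Rose are knaves.
- Rose (knave) says "I tell the truth" - this is FALSE (a lie) because Rose is a knave.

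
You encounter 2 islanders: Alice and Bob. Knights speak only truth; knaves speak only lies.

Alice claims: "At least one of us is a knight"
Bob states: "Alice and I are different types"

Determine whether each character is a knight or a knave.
Alice is a knave.
Bob is a knave.

Verification:
- Alice (knave) says "At least one of us is a knight" - this is FALSE (a lie) because no one is a knight.
- Bob (knave) says "Alice and I are different types" - this is FALSE (a lie) because Bob is a knave and Alice is a knave.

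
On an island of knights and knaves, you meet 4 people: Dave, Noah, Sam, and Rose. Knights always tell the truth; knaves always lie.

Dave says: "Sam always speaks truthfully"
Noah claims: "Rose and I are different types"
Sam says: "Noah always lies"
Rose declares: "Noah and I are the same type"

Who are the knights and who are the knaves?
Dave is a knave.
Noah is a knight.
Sam is a knave.
Rose is a knave.

Verification:
- Dave (knave) says "Sam always speaks truthfully" - this is FALSE (a lie) because Sam is a knave.
- Noah (knight) says "Rose and I are different types" - this is TRUE because Noah is a knight and Rose is a knave.
- Sam (knave) says "Noah always lies" - this is FALSE (a lie) because Noah is a knight.
- Rose (knave) says "Noah and I are the same type" - this is FALSE (a lie) because Rose is a knave and Noah is a knight.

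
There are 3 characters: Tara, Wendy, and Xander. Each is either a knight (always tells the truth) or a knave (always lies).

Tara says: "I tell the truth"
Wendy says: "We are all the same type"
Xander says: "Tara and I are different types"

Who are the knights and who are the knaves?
Tara is a knave.
Wendy is a knave.
Xander is a knight.

Verification:
- Tara (knave) says "I tell the truth" - this is FALSE (a lie) because Tara is a knave.
- Wendy (knave) says "We are all the same type" - this is FALSE (a lie) because Xander is a knight and Tara and Wendy are knaves.
- Xander (knight) says "Tara and I are different types" - this is TRUE because Xander is a knight and Tara is a knave.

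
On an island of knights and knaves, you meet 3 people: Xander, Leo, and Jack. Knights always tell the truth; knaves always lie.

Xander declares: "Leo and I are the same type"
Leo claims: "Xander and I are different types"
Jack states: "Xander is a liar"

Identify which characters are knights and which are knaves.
Xander is a knave.
Leo is a knight.
Jack is a knight.

Verification:
- Xander (knave) says "Leo and I are the same type" - this is FALSE (a lie) because Xander is a knave and Leo is a knight.
- Leo (knight) says "Xander and I are different types" - this is TRUE because Leo is a knight and Xander is a knave.
- Jack (knight) says "Xander is a liar" - this is TRUE because Xander is a knave.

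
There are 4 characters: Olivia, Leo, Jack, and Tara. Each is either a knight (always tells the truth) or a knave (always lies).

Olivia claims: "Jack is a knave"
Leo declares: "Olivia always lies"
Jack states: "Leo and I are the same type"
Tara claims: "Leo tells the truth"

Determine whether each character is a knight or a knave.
Olivia is a knave.
Leo is a knight.
Jack is a knight.
Tara is a knight.

Verification:
- Olivia (knave) says "Jack is a knave" - this is FALSE (a lie) because Jack is a knight.
- Leo (knight) says "Olivia always lies" - this is TRUE because Olivia is a knave.
- Jack (knight) says "Leo and I are the same type" - this is TRUE because Jack is a knight and Leo is a knight.
- Tara (knight) says "Leo tells the truth" - this is TRUE because Leo is a knight.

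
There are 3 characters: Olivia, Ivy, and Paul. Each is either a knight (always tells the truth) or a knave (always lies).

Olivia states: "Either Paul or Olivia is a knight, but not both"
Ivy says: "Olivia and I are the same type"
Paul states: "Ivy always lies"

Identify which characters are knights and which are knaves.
Olivia is a knight.
Ivy is a knight.
Paul is a knave.

Verification:
- Olivia (knight) says "Either Paul or Olivia is a knight, but not both" - this is TRUE because Paul is a knave and Olivia is a knight.
- Ivy (knight) says "Olivia and I are the same type" - this is TRUE because Ivy is a knight and Olivia is a knight.
- Paul (knave) says "Ivy always lies" - this is FALSE (a lie) because Ivy is a knight.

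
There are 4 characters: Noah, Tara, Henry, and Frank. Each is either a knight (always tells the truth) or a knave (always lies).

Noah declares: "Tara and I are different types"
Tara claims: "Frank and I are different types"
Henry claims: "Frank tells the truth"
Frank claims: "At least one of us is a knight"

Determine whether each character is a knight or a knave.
Noah is a knave.
Tara is a knave.
Henry is a knave.
Frank is a knave.

Verification:
- Noah (knave) says "Tara and I are different types" - this is FALSE (a lie) because Noah is a knave and Tara is a knave.
- Tara (knave) says "Frank and I are different types" - this is FALSE (a lie) because Tara is a knave and Frank is a knave.
- Henry (knave) says "Frank tells the truth" - this is FALSE (a lie) because Frank is a knave.
- Frank (knave) says "At least one of us is a knight" - this is FALSE (a lie) because no one is a knight.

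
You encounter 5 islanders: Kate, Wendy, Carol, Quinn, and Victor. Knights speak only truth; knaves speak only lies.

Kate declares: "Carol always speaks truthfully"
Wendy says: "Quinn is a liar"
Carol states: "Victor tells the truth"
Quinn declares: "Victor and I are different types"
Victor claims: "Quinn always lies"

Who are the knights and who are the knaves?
Kate is a knave.
Wendy is a knave.
Carol is a knave.
Quinn is a knight.
Victor is a knave.

Verification:
- Kate (knave) says "Carol always speaks truthfully" - this is FALSE (a lie) because Carol is a knave.
- Wendy (knave) says "Quinn is a liar" - this is FALSE (a lie) because Quinn is a knight.
- Carol (knave) says "Victor tells the truth" - this is FALSE (a lie) because Victor is a knave.
- Quinn (knight) says "Victor and I are different types" - this is TRUE because Quinn is a knight and Victor is a knave.
- Victor (knave) says "Quinn always lies" - this is FALSE (a lie) because Quinn is a knight.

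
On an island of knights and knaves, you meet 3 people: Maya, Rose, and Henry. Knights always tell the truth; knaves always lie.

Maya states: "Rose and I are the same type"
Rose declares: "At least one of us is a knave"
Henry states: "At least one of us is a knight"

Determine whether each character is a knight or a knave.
Maya is a knave.
Rose is a knight.
Henry is a knight.

Verification:
- Maya (knave) says "Rose and I are the same type" - this is FALSE (a lie) because Maya is a knave and Rose is a knight.
- Rose (knight) says "At least one of us is a knave" - this is TRUE because Maya is a knave.
- Henry (knight) says "At least one of us is a knight" - this is TRUE because Rose and Henry are knights.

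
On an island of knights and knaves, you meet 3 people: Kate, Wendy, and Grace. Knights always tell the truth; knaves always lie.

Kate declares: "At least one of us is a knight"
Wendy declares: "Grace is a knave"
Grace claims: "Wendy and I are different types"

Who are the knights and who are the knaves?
Kate is a knight.
Wendy is a knave.
Grace is a knight.

Verification:
- Kate (knight) says "At least one of us is a knight" - this is TRUE because Kate and Grace are knights.
- Wendy (knave) says "Grace is a knave" - this is FALSE (a lie) because Grace is a knight.
- Grace (knight) says "Wendy and I are different types" - this is TRUE because Grace is a knight and Wendy is a knave.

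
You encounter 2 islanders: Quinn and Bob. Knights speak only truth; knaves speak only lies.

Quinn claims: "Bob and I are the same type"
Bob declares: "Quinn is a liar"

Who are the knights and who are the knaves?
Quinn is a knave.
Bob is a knight.

Verification:
- Quinn (knave) says "Bob and I are the same type" - this is FALSE (a lie) because Quinn is a knave and Bob is a knight.
- Bob (knight) says "Quinn is a liar" - this is TRUE because Quinn is a knave.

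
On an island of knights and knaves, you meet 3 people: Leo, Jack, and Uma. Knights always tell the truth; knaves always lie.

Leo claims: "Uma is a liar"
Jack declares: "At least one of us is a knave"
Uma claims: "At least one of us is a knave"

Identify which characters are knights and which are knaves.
Leo is a knave.
Jack is a knight.
Uma is a knight.

Verification:
- Leo (knave) says "Uma is a liar" - this is FALSE (a lie) because Uma is a knight.
- Jack (knight) says "At least one of us is a knave" - this is TRUE because Leo is a knave.
- Uma (knight) says "At least one of us is a knave" - this is TRUE because Leo is a knave.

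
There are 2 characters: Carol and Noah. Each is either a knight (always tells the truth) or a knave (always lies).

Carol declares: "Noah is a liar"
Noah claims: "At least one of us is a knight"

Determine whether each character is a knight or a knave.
Carol is a knave.
Noah is a knight.

Verification:
- Carol (knave) says "Noah is a liar" - this is FALSE (a lie) because Noah is a knight.
- Noah (knight) says "At least one of us is a knight" - this is TRUE because Noah is a knight.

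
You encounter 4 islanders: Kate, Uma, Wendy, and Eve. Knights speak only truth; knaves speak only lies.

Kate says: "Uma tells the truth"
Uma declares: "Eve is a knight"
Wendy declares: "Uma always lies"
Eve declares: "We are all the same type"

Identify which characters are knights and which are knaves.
Kate is a knave.
Uma is a knave.
Wendy is a knight.
Eve is a knave.

Verification:
- Kate (knave) says "Uma tells the truth" - this is FALSE (a lie) because Uma is a knave.
- Uma (knave) says "Eve is a knight" - this is FALSE (a lie) because Eve is a knave.
- Wendy (knight) says "Uma always lies" - this is TRUE because Uma is a knave.
- Eve (knave) says "We are all the same type" - this is FALSE (a lie) because Wendy is a knight and Kate, Uma, and Eve are knaves.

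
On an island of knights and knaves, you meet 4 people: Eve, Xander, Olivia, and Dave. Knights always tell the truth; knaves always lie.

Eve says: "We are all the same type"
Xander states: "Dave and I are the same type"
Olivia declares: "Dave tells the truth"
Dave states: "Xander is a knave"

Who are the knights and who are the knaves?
Eve is a knave.
Xander is a knave.
Olivia is a knight.
Dave is a knight.

Verification:
- Eve (knave) says "We are all the same type" - this is FALSE (a lie) because Olivia and Dave are knights and Eve and Xander are knaves.
- Xander (knave) says "Dave and I are the same type" - this is FALSE (a lie) because Xander is a knave and Dave is a knight.
- Olivia (knight) says "Dave tells the truth" - this is TRUE because Dave is a knight.
- Dave (knight) says "Xander is a knave" - this is TRUE because Xander is a knave.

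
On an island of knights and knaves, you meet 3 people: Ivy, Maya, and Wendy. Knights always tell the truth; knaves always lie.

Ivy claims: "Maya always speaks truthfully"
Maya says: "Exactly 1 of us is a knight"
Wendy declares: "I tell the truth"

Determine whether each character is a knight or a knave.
Ivy is a knave.
Maya is a knave.
Wendy is a knave.

Verification:
- Ivy (knave) says "Maya always speaks truthfully" - this is FALSE (a lie) because Maya is a knave.
- Maya (knave) says "Exactly 1 of us is a knight" - this is FALSE (a lie) because there are 0 knights.
- Wendy (knave) says "I tell the truth" - this is FALSE (a lie) because Wendy is a knave.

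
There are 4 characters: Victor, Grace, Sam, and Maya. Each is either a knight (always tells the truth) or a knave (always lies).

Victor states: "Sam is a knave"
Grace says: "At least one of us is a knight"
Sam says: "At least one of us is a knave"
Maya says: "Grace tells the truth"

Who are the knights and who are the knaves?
Victor is a knave.
Grace is a knight.
Sam is a knight.
Maya is a knight.

Verification:
- Victor (knave) says "Sam is a knave" - this is FALSE (a lie) because Sam is a knight.
- Grace (knight) says "At least one of us is a knight" - this is TRUE because Grace, Sam, and Maya are knights.
- Sam (knight) says "At least one of us is a knave" - this is TRUE because Victor is a knave.
- Maya (knight) says "Grace tells the truth" - this is TRUE because Grace is a knight.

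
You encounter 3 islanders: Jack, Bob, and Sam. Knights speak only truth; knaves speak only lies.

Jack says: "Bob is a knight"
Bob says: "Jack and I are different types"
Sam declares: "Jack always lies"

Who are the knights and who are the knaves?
Jack is a knave.
Bob is a knave.
Sam is a knight.

Verification:
- Jack (knave) says "Bob is a knight" - this is FALSE (a lie) because Bob is a knave.
- Bob (knave) says "Jack and I are different types" - this is FALSE (a lie) because Bob is a knave and Jack is a knave.
- Sam (knight) says "Jack always lies" - this is TRUE because Jack is a knave.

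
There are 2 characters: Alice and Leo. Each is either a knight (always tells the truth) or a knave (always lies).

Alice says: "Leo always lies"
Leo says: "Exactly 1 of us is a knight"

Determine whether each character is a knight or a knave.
Alice is a knave.
Leo is a knight.

Verification:
- Alice (knave) says "Leo always lies" - this is FALSE (a lie) because Leo is a knight.
- Leo (knight) says "Exactly 1 of us is a knight" - this is TRUE because there are 1 knights.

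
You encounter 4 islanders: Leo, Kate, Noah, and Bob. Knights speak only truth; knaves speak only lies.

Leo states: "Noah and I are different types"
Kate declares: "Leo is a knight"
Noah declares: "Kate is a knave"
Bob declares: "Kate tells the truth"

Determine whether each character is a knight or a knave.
Leo is a knight.
Kate is a knight.
Noah is a knave.
Bob is a knight.

Verification:
- Leo (knight) says "Noah and I are different types" - this is TRUE because Leo is a knight and Noah is a knave.
- Kate (knight) says "Leo is a knight" - this is TRUE because Leo is a knight.
- Noah (knave) says "Kate is a knave" - this is FALSE (a lie) because Kate is a knight.
- Bob (knight) says "Kate tells the truth" - this is TRUE because Kate is a knight.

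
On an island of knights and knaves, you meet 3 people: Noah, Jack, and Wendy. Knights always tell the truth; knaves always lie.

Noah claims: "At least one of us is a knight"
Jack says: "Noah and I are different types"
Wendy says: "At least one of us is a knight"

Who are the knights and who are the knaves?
Noah is a knave.
Jack is a knave.
Wendy is a knave.

Verification:
- Noah (knave) says "At least one of us is a knight" - this is FALSE (a lie) because no one is a knight.
- Jack (knave) says "Noah and I are different types" - this is FALSE (a lie) because Jack is a knave and Noah is a knave.
- Wendy (knave) says "At least one of us is a knight" - this is FALSE (a lie) because no one is a knight.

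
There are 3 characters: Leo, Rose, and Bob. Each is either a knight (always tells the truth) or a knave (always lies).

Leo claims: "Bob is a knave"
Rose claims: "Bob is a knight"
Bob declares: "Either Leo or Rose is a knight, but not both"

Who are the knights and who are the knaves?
Leo is a knave.
Rose is a knight.
Bob is a knight.

Verification:
- Leo (knave) says "Bob is a knave" - this is FALSE (a lie) because Bob is a knight.
- Rose (knight) says "Bob is a knight" - this is TRUE because Bob is a knight.
- Bob (knight) says "Either Leo or Rose is a knight, but not both" - this is TRUE because Leo is a knave and Rose is a knight.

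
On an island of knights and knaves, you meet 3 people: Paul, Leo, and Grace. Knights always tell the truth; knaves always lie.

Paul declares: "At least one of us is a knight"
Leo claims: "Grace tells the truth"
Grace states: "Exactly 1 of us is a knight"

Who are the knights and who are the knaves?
Paul is a knave.
Leo is a knave.
Grace is a knave.

Verification:
- Paul (knave) says "At least one of us is a knight" - this is FALSE (a lie) because no one is a knight.
- Leo (knave) says "Grace tells the truth" - this is FALSE (a lie) because Grace is a knave.
- Grace (knave) says "Exactly 1 of us is a knight" - this is FALSE (a lie) because there are 0 knights.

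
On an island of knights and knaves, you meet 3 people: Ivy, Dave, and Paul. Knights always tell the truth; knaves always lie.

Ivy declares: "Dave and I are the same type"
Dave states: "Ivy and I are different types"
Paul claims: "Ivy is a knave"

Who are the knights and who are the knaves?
Ivy is a knave.
Dave is a knight.
Paul is a knight.

Verification:
- Ivy (knave) says "Dave and I are the same type" - this is FALSE (a lie) because Ivy is a knave and Dave is a knight.
- Dave (knight) says "Ivy and I are different types" - this is TRUE because Dave is a knight and Ivy is a knave.
- Paul (knight) says "Ivy is a knave" - this is TRUE because Ivy is a knave.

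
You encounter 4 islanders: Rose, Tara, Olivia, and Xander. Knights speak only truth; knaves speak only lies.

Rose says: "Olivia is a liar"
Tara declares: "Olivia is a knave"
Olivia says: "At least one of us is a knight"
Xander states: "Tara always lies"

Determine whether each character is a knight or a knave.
Rose is a knave.
Tara is a knave.
Olivia is a knight.
Xander is a knight.

Verification:
- Rose (knave) says "Olivia is a liar" - this is FALSE (a lie) because Olivia is a knight.
- Tara (knave) says "Olivia is a knave" - this is FALSE (a lie) because Olivia is a knight.
- Olivia (knight) says "At least one of us is a knight" - this is TRUE because Olivia and Xander are knights.
- Xander (knight) says "Tara always lies" - this is TRUE because Tara is a knave.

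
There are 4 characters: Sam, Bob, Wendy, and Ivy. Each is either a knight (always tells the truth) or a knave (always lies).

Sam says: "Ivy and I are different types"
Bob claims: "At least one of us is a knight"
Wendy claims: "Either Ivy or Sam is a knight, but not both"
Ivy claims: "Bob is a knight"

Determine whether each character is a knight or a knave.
Sam is a knave.
Bob is a knave.
Wendy is a knave.
Ivy is a knave.

Verification:
- Sam (knave) says "Ivy and I are different types" - this is FALSE (a lie) because Sam is a knave and Ivy is a knave.
- Bob (knave) says "At least one of us is a knight" - this is FALSE (a lie) because no one is a knight.
- Wendy (knave) says "Either Ivy or Sam is a knight, but not both" - this is FALSE (a lie) because Ivy is a knave and Sam is a knave.
- Ivy (knave) says "Bob is a knight" - this is FALSE (a lie) because Bob is a knave.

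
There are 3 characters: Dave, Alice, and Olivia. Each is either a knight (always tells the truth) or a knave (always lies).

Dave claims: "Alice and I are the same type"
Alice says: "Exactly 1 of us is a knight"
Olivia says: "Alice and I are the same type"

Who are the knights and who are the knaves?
Dave is a knave.
Alice is a knight.
Olivia is a knave.

Verification:
- Dave (knave) says "Alice and I are the same type" - this is FALSE (a lie) because Dave is a knave and Alice is a knight.
- Alice (knight) says "Exactly 1 of us is a knight" - this is TRUE because there are 1 knights.
- Olivia (knave) says "Alice and I are the same type" - this is FALSE (a lie) because Olivia is a knave and Alice is a knight.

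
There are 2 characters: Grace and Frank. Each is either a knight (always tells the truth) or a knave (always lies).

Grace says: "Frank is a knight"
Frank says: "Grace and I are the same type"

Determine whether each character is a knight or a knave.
Grace is a knight.
Frank is a knight.

Verification:
- Grace (knight) says "Frank is a knight" - this is TRUE because Frank is a knight.
- Frank (knight) says "Grace and I are the same type" - this is TRUE because Frank is a knight and Grace is a knight.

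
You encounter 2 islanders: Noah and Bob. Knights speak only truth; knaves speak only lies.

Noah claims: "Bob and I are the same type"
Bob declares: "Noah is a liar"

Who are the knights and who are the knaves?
Noah is a knave.
Bob is a knight.

Verification:
- Noah (knave) says "Bob and I are the same type" - this is FALSE (a lie) because Noah is a knave and Bob is a knight.
- Bob (knight) says "Noah is a liar" - this is TRUE because Noah is a knave.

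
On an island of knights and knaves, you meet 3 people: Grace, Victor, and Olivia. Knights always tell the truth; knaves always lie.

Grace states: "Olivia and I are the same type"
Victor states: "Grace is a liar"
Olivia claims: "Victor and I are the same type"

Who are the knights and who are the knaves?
Grace is a knave.
Victor is a knight.
Olivia is a knight.

Verification:
- Grace (knave) says "Olivia and I are the same type" - this is FALSE (a lie) because Grace is a knave and Olivia is a knight.
- Victor (knight) says "Grace is a liar" - this is TRUE because Grace is a knave.
- Olivia (knight) says "Victor and I are the same type" - this is TRUE because Olivia is a knight and Victor is a knight.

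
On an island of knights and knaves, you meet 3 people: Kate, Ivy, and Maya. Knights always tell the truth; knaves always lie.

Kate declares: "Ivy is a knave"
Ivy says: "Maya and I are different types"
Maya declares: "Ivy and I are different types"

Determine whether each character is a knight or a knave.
Kate is a knight.
Ivy is a knave.
Maya is a knave.

Verification:
- Kate (knight) says "Ivy is a knave" - this is TRUE because Ivy is a knave.
- Ivy (knave) says "Maya and I are different types" - this is FALSE (a lie) because Ivy is a knave and Maya is a knave.
- Maya (knave) says "Ivy and I are different types" - this is FALSE (a lie) because Maya is a knave and Ivy is a knave.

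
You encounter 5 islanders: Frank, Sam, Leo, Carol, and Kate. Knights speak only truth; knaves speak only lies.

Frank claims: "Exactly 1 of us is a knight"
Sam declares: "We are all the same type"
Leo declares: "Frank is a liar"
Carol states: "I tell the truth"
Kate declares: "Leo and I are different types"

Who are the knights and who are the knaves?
Frank is a knight.
Sam is a knave.
Leo is a knave.
Carol is a knave.
Kate is a knave.

Verification:
- Frank (knight) says "Exactly 1 of us is a knight" - this is TRUE because there are 1 knights.
- Sam (knave) says "We are all the same type" - this is FALSE (a lie) because Frank is a knight and Sam, Leo, Carol, and Kate are knaves.
- Leo (knave) says "Frank is a liar" - this is FALSE (a lie) because Frank is a knight.
- Carol (knave) says "I tell the truth" - this is FALSE (a lie) because Carol is a knave.
- Kate (knave) says "Leo and I are different types" - this is FALSE (a lie) because Kate is a knave and Leo is a knave.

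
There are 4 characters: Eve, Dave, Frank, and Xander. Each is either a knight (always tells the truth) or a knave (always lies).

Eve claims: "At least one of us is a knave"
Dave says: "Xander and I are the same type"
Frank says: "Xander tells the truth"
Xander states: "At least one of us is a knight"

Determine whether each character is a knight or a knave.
Eve is a knight.
Dave is a knave.
Frank is a knight.
Xander is a knight.

Verification:
- Eve (knight) says "At least one of us is a knave" - this is TRUE because Dave is a knave.
- Dave (knave) says "Xander and I are the same type" - this is FALSE (a lie) because Dave is a knave and Xander is a knight.
- Frank (knight) says "Xander tells the truth" - this is TRUE because Xander is a knight.
- Xander (knight) says "At least one of us is a knight" - this is TRUE because Eve, Frank, and Xander are knights.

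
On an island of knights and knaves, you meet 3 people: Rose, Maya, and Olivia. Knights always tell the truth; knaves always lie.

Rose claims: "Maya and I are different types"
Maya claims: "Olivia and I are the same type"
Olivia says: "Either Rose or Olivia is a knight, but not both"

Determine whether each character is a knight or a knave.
Rose is a knave.
Maya is a knave.
Olivia is a knight.

Verification:
- Rose (knave) says "Maya and I are different types" - this is FALSE (a lie) because Rose is a knave and Maya is a knave.
- Maya (knave) says "Olivia and I are the same type" - this is FALSE (a lie) because Maya is a knave and Olivia is a knight.
- Olivia (knight) says "Either Rose or Olivia is a knight, but not both" - this is TRUE because Rose is a knave and Olivia is a knight.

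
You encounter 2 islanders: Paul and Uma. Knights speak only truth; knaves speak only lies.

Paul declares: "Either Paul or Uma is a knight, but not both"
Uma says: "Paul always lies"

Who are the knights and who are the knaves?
Paul is a knight.
Uma is a knave.

Verification:
- Paul (knight) says "Either Paul or Uma is a knight, but not both" - this is TRUE because Paul is a knight and Uma is a knave.
- Uma (knave) says "Paul always lies" - this is FALSE (a lie) because Paul is a knight.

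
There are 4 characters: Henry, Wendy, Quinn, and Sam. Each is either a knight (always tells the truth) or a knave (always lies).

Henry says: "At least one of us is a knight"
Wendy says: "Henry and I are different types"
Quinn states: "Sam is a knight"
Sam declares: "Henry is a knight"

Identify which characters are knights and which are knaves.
Henry is a knave.
Wendy is a knave.
Quinn is a knave.
Sam is a knave.

Verification:
- Henry (knave) says "At least one of us is a knight" - this is FALSE (a lie) because no one is a knight.
- Wendy (knave) says "Henry and I are different types" - this is FALSE (a lie) because Wendy is a knave and Henry is a knave.
- Quinn (knave) says "Sam is a knight" - this is FALSE (a lie) because Sam is a knave.
- Sam (knave) says "Henry is a knight" - this is FALSE (a lie) because Henry is a knave.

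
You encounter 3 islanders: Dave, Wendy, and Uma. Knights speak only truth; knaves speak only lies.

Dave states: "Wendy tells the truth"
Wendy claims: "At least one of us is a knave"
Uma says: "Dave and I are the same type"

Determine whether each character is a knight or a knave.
Dave is a knight.
Wendy is a knight.
Uma is a knave.

Verification:
- Dave (knight) says "Wendy tells the truth" - this is TRUE because Wendy is a knight.
- Wendy (knight) says "At least one of us is a knave" - this is TRUE because Uma is a knave.
- Uma (knave) says "Dave and I are the same type" - this is FALSE (a lie) because Uma is a knave and Dave is a knight.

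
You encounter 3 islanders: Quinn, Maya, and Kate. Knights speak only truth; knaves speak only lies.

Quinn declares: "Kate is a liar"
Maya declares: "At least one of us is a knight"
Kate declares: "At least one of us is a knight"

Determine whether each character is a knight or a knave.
Quinn is a knave.
Maya is a knight.
Kate is a knight.

Verification:
- Quinn (knave) says "Kate is a liar" - this is FALSE (a lie) because Kate is a knight.
- Maya (knight) says "At least one of us is a knight" - this is TRUE because Maya and Kate are knights.
- Kate (knight) says "At least one of us is a knight" - this is TRUE because Maya and Kate are knights.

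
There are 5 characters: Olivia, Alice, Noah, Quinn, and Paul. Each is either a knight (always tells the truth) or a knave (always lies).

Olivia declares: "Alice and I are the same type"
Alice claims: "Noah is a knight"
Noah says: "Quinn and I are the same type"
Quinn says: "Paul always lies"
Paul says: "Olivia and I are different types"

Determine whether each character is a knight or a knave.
Olivia is a knave.
Alice is a knight.
Noah is a knight.
Quinn is a knight.
Paul is a knave.

Verification:
- Olivia (knave) says "Alice and I are the same type" - this is FALSE (a lie) because Olivia is a knave and Alice is a knight.
- Alice (knight) says "Noah is a knight" - this is TRUE because Noah is a knight.
- Noah (knight) says "Quinn and I are the same type" - this is TRUE because Noah is a knight and Quinn is a knight.
- Quinn (knight) says "Paul always lies" - this is TRUE because Paul is a knave.
- Paul (knave) says "Olivia and I are different types" - this is FALSE (a lie) because Paul is a knave and Olivia is a knave.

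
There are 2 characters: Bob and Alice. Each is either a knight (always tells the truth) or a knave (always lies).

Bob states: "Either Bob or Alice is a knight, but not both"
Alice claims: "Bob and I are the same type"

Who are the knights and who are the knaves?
Bob is a knight.
Alice is a knave.

Verification:
- Bob (knight) says "Either Bob or Alice is a knight, but not both" - this is TRUE because Bob is a knight and Alice is a knave.
- Alice (knave) says "Bob and I are the same type" - this is FALSE (a lie) because Alice is a knave and Bob is a knight.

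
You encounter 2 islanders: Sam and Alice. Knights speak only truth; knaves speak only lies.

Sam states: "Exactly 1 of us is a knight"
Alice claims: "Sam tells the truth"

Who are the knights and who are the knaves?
Sam is a knave.
Alice is a knave.

Verification:
- Sam (knave) says "Exactly 1 of us is a knight" - this is FALSE (a lie) because there are 0 knights.
- Alice (knave) says "Sam tells the truth" - this is FALSE (a lie) because Sam is a knave.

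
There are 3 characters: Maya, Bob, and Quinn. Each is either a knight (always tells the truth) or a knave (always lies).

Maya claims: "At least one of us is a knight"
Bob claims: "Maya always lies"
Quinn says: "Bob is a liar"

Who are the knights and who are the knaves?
Maya is a knight.
Bob is a knave.
Quinn is a knight.

Verification:
- Maya (knight) says "At least one of us is a knight" - this is TRUE because Maya and Quinn are knights.
- Bob (knave) says "Maya always lies" - this is FALSE (a lie) because Maya is a knight.
- Quinn (knight) says "Bob is a liar" - this is TRUE because Bob is a knave.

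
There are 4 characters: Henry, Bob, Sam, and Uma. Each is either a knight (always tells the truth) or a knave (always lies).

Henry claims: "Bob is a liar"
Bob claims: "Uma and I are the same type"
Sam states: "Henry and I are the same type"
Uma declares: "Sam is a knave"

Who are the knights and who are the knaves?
Henry is a knight.
Bob is a knave.
Sam is a knave.
Uma is a knight.

Verification:
- Henry (knight) says "Bob is a liar" - this is TRUE because Bob is a knave.
- Bob (knave) says "Uma and I are the same type" - this is FALSE (a lie) because Bob is a knave and Uma is a knight.
- Sam (knave) says "Henry and I are the same type" - this is FALSE (a lie) because Sam is a knave and Henry is a knight.
- Uma (knight) says "Sam is a knave" - this is TRUE because Sam is a knave.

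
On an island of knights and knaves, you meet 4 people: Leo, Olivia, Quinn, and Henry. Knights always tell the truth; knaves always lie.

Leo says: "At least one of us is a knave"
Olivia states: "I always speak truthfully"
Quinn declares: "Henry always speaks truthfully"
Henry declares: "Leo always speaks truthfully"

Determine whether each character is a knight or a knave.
Leo is a knight.
Olivia is a knave.
Quinn is a knight.
Henry is a knight.

Verification:
- Leo (knight) says "At least one of us is a knave" - this is TRUE because Olivia is a knave.
- Olivia (knave) says "I always speak truthfully" - this is FALSE (a lie) because Olivia is a knave.
- Quinn (knight) says "Henry always speaks truthfully" - this is TRUE because Henry is a knight.
- Henry (knight) says "Leo always speaks truthfully" - this is TRUE because Leo is a knight.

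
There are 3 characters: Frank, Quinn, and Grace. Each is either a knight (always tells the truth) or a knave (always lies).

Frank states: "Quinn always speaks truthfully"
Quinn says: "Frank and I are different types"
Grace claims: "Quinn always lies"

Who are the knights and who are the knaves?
Frank is a knave.
Quinn is a knave.
Grace is a knight.

Verification:
- Frank (knave) says "Quinn always speaks truthfully" - this is FALSE (a lie) because Quinn is a knave.
- Quinn (knave) says "Frank and I are different types" - this is FALSE (a lie) because Quinn is a knave and Frank is a knave.
- Grace (knight) says "Quinn always lies" - this is TRUE because Quinn is a knave.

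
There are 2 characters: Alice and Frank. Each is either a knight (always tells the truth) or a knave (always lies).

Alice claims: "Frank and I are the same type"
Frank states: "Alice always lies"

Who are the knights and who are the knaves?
Alice is a knave.
Frank is a knight.

Verification:
- Alice (knave) says "Frank and I are the same type" - this is FALSE (a lie) because Alice is a knave and Frank is a knight.
- Frank (knight) says "Alice always lies" - this is TRUE because Alice is a knave.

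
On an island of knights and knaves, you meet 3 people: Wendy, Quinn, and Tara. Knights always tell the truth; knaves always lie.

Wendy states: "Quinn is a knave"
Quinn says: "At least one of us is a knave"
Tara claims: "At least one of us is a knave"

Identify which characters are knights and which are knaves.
Wendy is a knave.
Quinn is a knight.
Tara is a knight.

Verification:
- Wendy (knave) says "Quinn is a knave" - this is FALSE (a lie) because Quinn is a knight.
- Quinn (knight) says "At least one of us is a knave" - this is TRUE because Wendy is a knave.
- Tara (knight) says "At least one of us is a knave" - this is TRUE because Wendy is a knave.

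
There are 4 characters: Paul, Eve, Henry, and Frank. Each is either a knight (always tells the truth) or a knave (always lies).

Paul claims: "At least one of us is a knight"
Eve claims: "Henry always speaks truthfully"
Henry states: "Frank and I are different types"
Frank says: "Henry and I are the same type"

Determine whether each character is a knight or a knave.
Paul is a knight.
Eve is a knight.
Henry is a knight.
Frank is a knave.

Verification:
- Paul (knight) says "At least one of us is a knight" - this is TRUE because Paul, Eve, and Henry are knights.
- Eve (knight) says "Henry always speaks truthfully" - this is TRUE because Henry is a knight.
- Henry (knight) says "Frank and I are different types" - this is TRUE because Henry is a knight and Frank is a knave.
- Frank (knave) says "Henry and I are the same type" - this is FALSE (a lie) because Frank is a knave and Henry is a knight.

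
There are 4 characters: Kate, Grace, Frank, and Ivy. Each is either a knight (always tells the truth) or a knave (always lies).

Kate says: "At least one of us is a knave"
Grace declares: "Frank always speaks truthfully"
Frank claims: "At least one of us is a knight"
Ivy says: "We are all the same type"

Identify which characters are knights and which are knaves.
Kate is a knight.
Grace is a knight.
Frank is a knight.
Ivy is a knave.

Verification:
- Kate (knight) says "At least one of us is a knave" - this is TRUE because Ivy is a knave.
- Grace (knight) says "Frank always speaks truthfully" - this is TRUE because Frank is a knight.
- Frank (knight) says "At least one of us is a knight" - this is TRUE because Kate, Grace, and Frank are knights.
- Ivy (knave) says "We are all the same type" - this is FALSE (a lie) because Kate, Grace, and Frank are knights and Ivy is a knave.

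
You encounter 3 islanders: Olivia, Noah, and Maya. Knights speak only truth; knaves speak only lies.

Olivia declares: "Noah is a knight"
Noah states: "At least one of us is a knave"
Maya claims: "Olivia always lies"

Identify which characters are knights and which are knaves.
Olivia is a knight.
Noah is a knight.
Maya is a knave.

Verification:
- Olivia (knight) says "Noah is a knight" - this is TRUE because Noah is a knight.
- Noah (knight) says "At least one of us is a knave" - this is TRUE because Maya is a knave.
- Maya (knave) says "Olivia always lies" - this is FALSE (a lie) because Olivia is a knight.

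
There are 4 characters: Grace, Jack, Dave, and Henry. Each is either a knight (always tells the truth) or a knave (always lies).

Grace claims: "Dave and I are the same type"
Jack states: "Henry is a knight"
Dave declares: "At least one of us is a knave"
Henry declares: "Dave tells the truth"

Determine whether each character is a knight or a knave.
Grace is a knave.
Jack is a knight.
Dave is a knight.
Henry is a knight.

Verification:
- Grace (knave) says "Dave and I are the same type" - this is FALSE (a lie) because Grace is a knave and Dave is a knight.
- Jack (knight) says "Henry is a knight" - this is TRUE because Henry is a knight.
- Dave (knight) says "At least one of us is a knave" - this is TRUE because Grace is a knave.
- Henry (knight) says "Dave tells the truth" - this is TRUE because Dave is a knight.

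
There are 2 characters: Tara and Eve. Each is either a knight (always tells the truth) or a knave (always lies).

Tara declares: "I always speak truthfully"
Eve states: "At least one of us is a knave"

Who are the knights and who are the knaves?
Tara is a knave.
Eve is a knight.

Verification:
- Tara (knave) says "I always speak truthfully" - this is FALSE (a lie) because Tara is a knave.
- Eve (knight) says "At least one of us is a knave" - this is TRUE because Tara is a knave.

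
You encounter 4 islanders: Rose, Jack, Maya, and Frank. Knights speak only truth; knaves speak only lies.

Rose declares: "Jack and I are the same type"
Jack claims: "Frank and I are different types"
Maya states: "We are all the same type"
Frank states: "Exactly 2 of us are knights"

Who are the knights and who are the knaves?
Rose is a knave.
Jack is a knight.
Maya is a knave.
Frank is a knave.

Verification:
- Rose (knave) says "Jack and I are the same type" - this is FALSE (a lie) because Rose is a knave and Jack is a knight.
- Jack (knight) says "Frank and I are different types" - this is TRUE because Jack is a knight and Frank is a knave.
- Maya (knave) says "We are all the same type" - this is FALSE (a lie) because Jack is a knight and Rose, Maya, and Frank are knaves.
- Frank (knave) says "Exactly 2 of us are knights" - this is FALSE (a lie) because there are 1 knights.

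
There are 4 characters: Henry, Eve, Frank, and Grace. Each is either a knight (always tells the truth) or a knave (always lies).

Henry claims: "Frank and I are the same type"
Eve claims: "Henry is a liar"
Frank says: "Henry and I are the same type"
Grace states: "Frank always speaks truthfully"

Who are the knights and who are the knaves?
Henry is a knight.
Eve is a knave.
Frank is a knight.
Grace is a knight.

Verification:
- Henry (knight) says "Frank and I are the same type" - this is TRUE because Henry is a knight and Frank is a knight.
- Eve (knave) says "Henry is a liar" - this is FALSE (a lie) because Henry is a knight.
- Frank (knight) says "Henry and I are the same type" - this is TRUE because Frank is a knight and Henry is a knight.
- Grace (knight) says "Frank always speaks truthfully" - this is TRUE because Frank is a knight.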